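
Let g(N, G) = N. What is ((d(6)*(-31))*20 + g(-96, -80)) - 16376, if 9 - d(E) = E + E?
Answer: -14612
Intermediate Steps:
d(E) = 9 - 2*E (d(E) = 9 - (E + E) = 9 - 2*E)
((d(6)*(-31))*20 + g(-96, -80)) - 16376 = (((9 - 2*6)*(-31))*20 - 96) - 16376 = (((9 - 12)*(-31))*20 - 96) - 16376 = (-3*(-31)*20 - 96) - 16376 = (93*20 - 96) - 16376 = (1860 - 96) - 16376 = 1764 - 16376 = -14612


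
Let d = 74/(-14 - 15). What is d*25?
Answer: -1850/29 ≈ -63.793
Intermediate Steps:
d = -74/29 (d = 74/(-29) = 74*(-1/29) = -74/29 ≈ -2.5517)
d*25 = -74/29*25 = -1850/29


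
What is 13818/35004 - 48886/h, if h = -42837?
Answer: 383854535/249911058 ≈ 1.5360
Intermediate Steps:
13818/35004 - 48886/h = 13818/35004 - 48886/(-42837) = 13818*(1/35004) - 48886*(-1/42837) = 2303/5834 + 48886/42837 = 383854535/249911058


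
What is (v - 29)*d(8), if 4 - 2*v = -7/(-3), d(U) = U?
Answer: -676/3 ≈ -225.33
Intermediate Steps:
v = ⅚ (v = 2 - (-7)/(2*(-3)) = 2 - (-7)*(-1)/(2*3) = 2 - ½*7/3 = 2 - 7/6 = ⅚ ≈ 0.83333)
(v - 29)*d(8) = (⅚ - 29)*8 = -169/6*8 = -676/3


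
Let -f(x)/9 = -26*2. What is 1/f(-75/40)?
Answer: 1/468 ≈ 0.0021368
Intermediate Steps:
f(x) = 468 (f(x) = -(-234)*2 = -9*(-52) = 468)
1/f(-75/40) = 1/468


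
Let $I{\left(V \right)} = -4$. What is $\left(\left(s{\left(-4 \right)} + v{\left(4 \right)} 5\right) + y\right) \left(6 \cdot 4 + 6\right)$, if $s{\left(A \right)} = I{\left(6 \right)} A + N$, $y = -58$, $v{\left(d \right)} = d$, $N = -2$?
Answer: $-720$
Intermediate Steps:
$s{\left(A \right)} = -2 - 4 A$ ($s{\left(A \right)} = - 4 A - 2 = -2 - 4 A$)
$\left(\left(s{\left(-4 \right)} + v{\left(4 \right)} 5\right) + y\right) \left(6 \cdot 4 + 6\right) = \left(\left(\left(-2 - -16\right) + 4 \cdot 5\right) - 58\right) \left(6 \cdot 4 + 6\right) = \left(\left(\left(-2 + 16\right) + 20\right) - 58\right) \left(24 + 6\right) = \left(\left(14 + 20\right) - 58\right) 30 = \left(34 - 58\right) 30 = \left(-24\right) 30 = -720$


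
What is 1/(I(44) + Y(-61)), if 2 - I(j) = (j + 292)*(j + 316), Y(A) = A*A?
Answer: -1/117237 ≈ -8.5297e-6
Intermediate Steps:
Y(A) = A**2
I(j) = 2 - (292 + j)*(316 + j) (I(j) = 2 - (j + 292)*(j + 316) = 2 - (292 + j)*(316 + j))
1/(I(44) + Y(-61)) = 1/((-92270 - 1*44**2 - 608*44) + (-61)**2) = 1/((-92270 - 1*1936 - 26752) + 3721) = 1/((-92270 - 1936 - 26752) + 3721) = 1/(-120958 + 3721) = 1/(-117237) = -1/117237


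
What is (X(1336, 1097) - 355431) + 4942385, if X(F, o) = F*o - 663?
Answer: 6051883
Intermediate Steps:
X(F, o) = -663 + F*o
(X(1336, 1097) - 355431) + 4942385 = ((-663 + 1336*1097) - 355431) + 4942385 = ((-663 + 1465592) - 355431) + 4942385 = (1464929 - 355431) + 4942385 = 1109498 + 4942385 = 6051883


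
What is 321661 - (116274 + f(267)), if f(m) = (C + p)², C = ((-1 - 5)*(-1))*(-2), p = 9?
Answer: 205378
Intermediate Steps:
C = -12 (C = -6*(-1)*(-2) = 6*(-2) = -12)
f(m) = 9 (f(m) = (-12 + 9)² = (-3)² = 9)
321661 - (116274 + f(267)) = 321661 - (116274 + 9) = 321661 - 1*116283 = 321661 - 116283 = 205378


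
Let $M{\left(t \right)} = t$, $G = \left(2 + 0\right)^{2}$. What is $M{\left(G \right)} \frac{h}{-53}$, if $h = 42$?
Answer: $- \frac{168}{53} \approx -3.1698$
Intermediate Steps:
$G = 4$ ($G = 2^{2} = 4$)
$M{\left(G \right)} \frac{h}{-53} = 4 \frac{42}{-53} = 4 \cdot 42 \left(- \frac{1}{53}\right) = 4 \left(- \frac{42}{53}\right) = - \frac{168}{53}$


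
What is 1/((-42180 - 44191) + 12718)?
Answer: -1/73653 ≈ -1.3577e-5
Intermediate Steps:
1/((-42180 - 44191) + 12718) = 1/(-86371 + 12718) = 1/(-73653) = -1/73653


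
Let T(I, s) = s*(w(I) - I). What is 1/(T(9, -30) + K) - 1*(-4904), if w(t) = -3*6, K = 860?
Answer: 8189681/1670 ≈ 4904.0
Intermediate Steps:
w(t) = -18
T(I, s) = s*(-18 - I)
1/(T(9, -30) + K) - 1*(-4904) = 1/(-1*(-30)*(18 + 9) + 860) - 1*(-4904) = 1/(-1*(-30)*27 + 860) + 4904 = 1/(810 + 860) + 4904 = 1/1670 + 4904 = 8189681/1670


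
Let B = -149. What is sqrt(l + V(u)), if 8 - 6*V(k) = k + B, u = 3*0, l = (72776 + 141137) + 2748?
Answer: sqrt(7800738)/6 ≈ 465.50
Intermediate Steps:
l = 216661 (l = 213913 + 2748 = 216661)
u = 0
V(k) = 157/6 - k/6 (V(k) = 4/3 - (k - 149)/6 = 4/3 - (-149 + k)/6 = 4/3 + (149/6 - k/6) = 157/6 - k/6)
sqrt(l + V(u)) = sqrt(216661 + (157/6 - 1/6*0)) = sqrt(216661 + (157/6 + 0)) = sqrt(216661 + 157/6) = sqrt(1300123/6) = sqrt(7800738)/6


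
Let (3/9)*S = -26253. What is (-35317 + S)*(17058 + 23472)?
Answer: -4623500280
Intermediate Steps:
S = -78759 (S = 3*(-26253) = -78759)
(-35317 + S)*(17058 + 23472) = (-35317 - 78759)*(17058 + 23472) = -114076*40530 = -4623500280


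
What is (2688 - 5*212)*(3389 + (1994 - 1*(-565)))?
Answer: 9683344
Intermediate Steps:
(2688 - 5*212)*(3389 + (1994 - 1*(-565))) = (2688 - 1060)*(3389 + (1994 + 565)) = 1628*(3389 + 2559) = 1628*5948 = 9683344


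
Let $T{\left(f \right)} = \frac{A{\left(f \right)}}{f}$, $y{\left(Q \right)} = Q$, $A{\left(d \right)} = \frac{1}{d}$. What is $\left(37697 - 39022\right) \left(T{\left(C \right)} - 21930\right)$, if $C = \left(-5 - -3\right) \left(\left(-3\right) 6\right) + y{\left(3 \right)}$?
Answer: $\frac{44196075925}{1521} \approx 2.9057 \cdot 10^{7}$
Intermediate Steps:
$C = 39$ ($C = \left(-5 - -3\right) \left(\left(-3\right) 6\right) + 3 = \left(-5 + 3\right) \left(-18\right) + 3 = \left(-2\right) \left(-18\right) + 3 = 36 + 3 = 39$)
$T{\left(f \right)} = \frac{1}{f^{2}}$ ($T{\left(f \right)} = \frac{1}{f f} = \frac{1}{f^{2}}$)
$\left(37697 - 39022\right) \left(T{\left(C \right)} - 21930\right) = \left(37697 - 39022\right) \left(\frac{1}{1521} - 21930\right) = - 1325 \left(\frac{1}{1521} - 21930\right) = \left(-1325\right) \left(- \frac{33355529}{1521}\right) = \frac{44196075925}{1521}$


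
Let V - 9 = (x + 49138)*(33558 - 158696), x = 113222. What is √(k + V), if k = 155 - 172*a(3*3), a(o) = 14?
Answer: 2*I*√5079351981 ≈ 1.4254e+5*I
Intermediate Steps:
V = -20317405671 (V = 9 + (113222 + 49138)*(33558 - 158696) = 9 + 162360*(-125138) = 9 - 20317405680 = -20317405671)
k = -2253 (k = 155 - 172*14 = 155 - 2408 = -2253)
√(k + V) = √(-2253 - 20317405671) = √(-20317407924) = 2*I*√5079351981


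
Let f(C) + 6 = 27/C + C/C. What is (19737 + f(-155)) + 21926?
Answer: 6456963/155 ≈ 41658.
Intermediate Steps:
f(C) = -5 + 27/C (f(C) = -6 + (27/C + C/C) = -6 + (27/C + 1) = -6 + (1 + 27/C) = -5 + 27/C)
(19737 + f(-155)) + 21926 = (19737 + (-5 + 27/(-155))) + 21926 = (19737 + (-5 + 27*(-1/155))) + 21926 = (19737 + (-5 - 27/155)) + 21926 = (19737 - 802/155) + 21926 = 3058433/155 + 21926 = 6456963/155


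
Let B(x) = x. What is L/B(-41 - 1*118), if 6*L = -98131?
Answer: 98131/954 ≈ 102.86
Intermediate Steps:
L = -98131/6 (L = (⅙)*(-98131) = -98131/6 ≈ -16355.)
L/B(-41 - 1*118) = -98131/(6*(-41 - 1*118)) = -98131/(6*(-41 - 118)) = -98131/6/(-159) = -98131/6*(-1/159) = 98131/954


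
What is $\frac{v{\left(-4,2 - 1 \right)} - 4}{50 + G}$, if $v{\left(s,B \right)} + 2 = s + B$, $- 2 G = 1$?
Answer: $- \frac{2}{11} \approx -0.18182$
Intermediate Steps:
$G = - \frac{1}{2}$ ($G = \left(- \frac{1}{2}\right) 1 = - \frac{1}{2} \approx -0.5$)
$v{\left(s,B \right)} = -2 + B + s$ ($v{\left(s,B \right)} = -2 + \left(s + B\right) = -2 + \left(B + s\right) = -2 + B + s$)
$\frac{v{\left(-4,2 - 1 \right)} - 4}{50 + G} = \frac{\left(-2 + \left(2 - 1\right) - 4\right) - 4}{50 - \frac{1}{2}} = \frac{\left(-2 + \left(2 - 1\right) - 4\right) - 4}{\frac{99}{2}} = \frac{2 \left(\left(-2 + 1 - 4\right) - 4\right)}{99} = \frac{2 \left(-5 - 4\right)}{99} = \frac{2}{99} \left(-9\right) = - \frac{2}{11}$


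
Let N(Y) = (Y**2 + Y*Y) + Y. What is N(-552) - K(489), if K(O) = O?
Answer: 608367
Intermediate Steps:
N(Y) = Y + 2*Y**2 (N(Y) = (Y**2 + Y**2) + Y = 2*Y**2 + Y = Y + 2*Y**2)
N(-552) - K(489) = -552*(1 + 2*(-552)) - 1*489 = -552*(1 - 1104) - 489 = -552*(-1103) - 489 = 608856 - 489 = 608367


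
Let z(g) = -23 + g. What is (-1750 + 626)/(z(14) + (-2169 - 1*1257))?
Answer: 1124/3435 ≈ 0.32722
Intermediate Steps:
(-1750 + 626)/(z(14) + (-2169 - 1*1257)) = (-1750 + 626)/((-23 + 14) + (-2169 - 1*1257)) = -1124/(-9 + (-2169 - 1257)) = -1124/(-9 - 3426) = -1124/(-3435) = -1124*(-1/3435) = 1124/3435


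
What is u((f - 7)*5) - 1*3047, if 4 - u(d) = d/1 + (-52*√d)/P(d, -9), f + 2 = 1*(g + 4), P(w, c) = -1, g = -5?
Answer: -2993 - 260*I*√2 ≈ -2993.0 - 367.7*I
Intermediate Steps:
f = -3 (f = -2 + 1*(-5 + 4) = -2 + 1*(-1) = -2 - 1 = -3)
u(d) = 4 - d - 52*√d (u(d) = 4 - (d/1 - 52*√d/(-1)) = 4 - (d*1 - 52*√d*(-1)) = 4 - (d + 52*√d) = 4 + (-d - 52*√d) = 4 - d - 52*√d)
u((f - 7)*5) - 1*3047 = (4 - (-3 - 7)*5 - 52*√5*√(-3 - 7)) - 1*3047 = (4 - (-10)*5 - 52*5*I*√2) - 3047 = (4 - 1*(-50) - 260*I*√2) - 3047 = (4 + 50 - 260*I*√2) - 3047 = (54 - 260*I*√2) - 3047 = -2993 - 260*I*√2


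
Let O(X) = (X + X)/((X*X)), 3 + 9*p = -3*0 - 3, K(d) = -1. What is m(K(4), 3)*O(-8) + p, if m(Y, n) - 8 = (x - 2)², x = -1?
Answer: -59/12 ≈ -4.9167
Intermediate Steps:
p = -⅔ (p = -⅓ + (-3*0 - 3)/9 = -⅓ + (0 - 3)/9 = -⅓ + (⅑)*(-3) = -⅓ - ⅓ = -⅔ ≈ -0.66667)
O(X) = 2/X (O(X) = (2*X)/(X²) = (2*X)/X² = 2/X)
m(Y, n) = 17 (m(Y, n) = 8 + (-1 - 2)² = 8 + (-3)² = 8 + 9 = 17)
m(K(4), 3)*O(-8) + p = 17*(2/(-8)) - ⅔ = 17*(2*(-⅛)) - ⅔ = 17*(-¼) - ⅔ = -17/4 - ⅔ = -59/12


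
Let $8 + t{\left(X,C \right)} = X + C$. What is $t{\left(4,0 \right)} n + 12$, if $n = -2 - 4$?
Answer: $36$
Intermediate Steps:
$t{\left(X,C \right)} = -8 + C + X$ ($t{\left(X,C \right)} = -8 + \left(X + C\right) = -8 + \left(C + X\right) = -8 + C + X$)
$n = -6$
$t{\left(4,0 \right)} n + 12 = \left(-8 + 0 + 4\right) \left(-6\right) + 12 = \left(-4\right) \left(-6\right) + 12 = 24 + 12 = 36$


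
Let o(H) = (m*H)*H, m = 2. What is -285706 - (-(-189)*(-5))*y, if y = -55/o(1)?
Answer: -623387/2 ≈ -3.1169e+5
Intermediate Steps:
o(H) = 2*H² (o(H) = (2*H)*H = 2*H²)
y = -55/2 (y = -55/(2*1²) = -55/(2*1) = -55/2 ≈ -27.500)
-285706 - (-(-189)*(-5))*y = -285706 - (-(-189)*(-5))*(-55)/2 = -285706 - (-27*35)*(-55)/2 = -285706 - (-945)*(-55)/2 = -285706 - 1*51975/2 = -285706 - 51975/2 = -623387/2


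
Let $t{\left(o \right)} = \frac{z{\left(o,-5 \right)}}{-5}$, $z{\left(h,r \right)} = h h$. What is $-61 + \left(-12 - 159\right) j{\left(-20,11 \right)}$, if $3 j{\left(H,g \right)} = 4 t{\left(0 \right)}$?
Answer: $-61$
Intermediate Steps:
$z{\left(h,r \right)} = h^{2}$
$t{\left(o \right)} = - \frac{o^{2}}{5}$ ($t{\left(o \right)} = \frac{o^{2}}{-5} = o^{2} \left(- \frac{1}{5}\right) = - \frac{o^{2}}{5}$)
$j{\left(H,g \right)} = 0$ ($j{\left(H,g \right)} = \frac{4 \left(- \frac{0^{2}}{5}\right)}{3} = \frac{4 \left(\left(- \frac{1}{5}\right) 0\right)}{3} = \frac{4 \cdot 0}{3} = \frac{1}{3} \cdot 0 = 0$)
$-61 + \left(-12 - 159\right) j{\left(-20,11 \right)} = -61 + \left(-12 - 159\right) 0 = -61 - 0 = -61 + 0 = -61$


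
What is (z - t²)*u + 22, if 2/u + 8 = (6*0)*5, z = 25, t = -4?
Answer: 79/4 ≈ 19.750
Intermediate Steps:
u = -¼ (u = 2/(-8 + (6*0)*5) = 2/(-8 + 0*5) = 2/(-8 + 0) = 2/(-8) = 2*(-⅛) = -¼ ≈ -0.25000)
(z - t²)*u + 22 = (25 - 1*(-4)²)*(-¼) + 22 = (25 - 1*16)*(-¼) + 22 = (25 - 16)*(-¼) + 22 = 9*(-¼) + 22 = -9/4 + 22 = 79/4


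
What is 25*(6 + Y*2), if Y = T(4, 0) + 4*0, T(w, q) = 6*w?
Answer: 1350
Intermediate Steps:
Y = 24 (Y = 6*4 + 4*0 = 24 + 0 = 24)
25*(6 + Y*2) = 25*(6 + 24*2) = 25*(6 + 48) = 25*54 = 1350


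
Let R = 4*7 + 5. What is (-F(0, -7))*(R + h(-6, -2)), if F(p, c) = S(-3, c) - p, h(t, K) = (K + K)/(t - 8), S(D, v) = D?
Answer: 699/7 ≈ 99.857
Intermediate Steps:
R = 33 (R = 28 + 5 = 33)
h(t, K) = 2*K/(-8 + t) (h(t, K) = (2*K)/(-8 + t) = 2*K/(-8 + t))
F(p, c) = -3 - p
(-F(0, -7))*(R + h(-6, -2)) = (-(-3 - 1*0))*(33 + 2*(-2)/(-8 - 6)) = (-(-3 + 0))*(33 + 2*(-2)/(-14)) = (-1*(-3))*(33 + 2*(-2)*(-1/14)) = 3*(33 + 2/7) = 3*(233/7) = 699/7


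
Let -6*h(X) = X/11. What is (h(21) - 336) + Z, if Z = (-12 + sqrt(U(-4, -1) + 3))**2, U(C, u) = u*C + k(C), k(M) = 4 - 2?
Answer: -5617/22 ≈ -255.32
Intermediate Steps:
k(M) = 2
h(X) = -X/66 (h(X) = -X/(6*11) = -X/66)
U(C, u) = 2 + C*u (U(C, u) = u*C + 2 = C*u + 2 = 2 + C*u)
Z = 81 (Z = (-12 + sqrt((2 - 4*(-1)) + 3))**2 = (-12 + sqrt((2 + 4) + 3))**2 = (-12 + sqrt(6 + 3))**2 = (-12 + sqrt(9))**2 = (-12 + 3)**2 = (-9)**2 = 81)
(h(21) - 336) + Z = (-1/66*21 - 336) + 81 = (-7/22 - 336) + 81 = -7399/22 + 81 = -5617/22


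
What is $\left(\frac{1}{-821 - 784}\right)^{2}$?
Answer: $\frac{1}{2576025} \approx 3.882 \cdot 10^{-7}$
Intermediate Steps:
$\left(\frac{1}{-821 - 784}\right)^{2} = \left(\frac{1}{-1605}\right)^{2} = \left(- \frac{1}{1605}\right)^{2} = \frac{1}{2576025}$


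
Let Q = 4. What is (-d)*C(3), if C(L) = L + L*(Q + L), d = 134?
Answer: -3216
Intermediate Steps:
C(L) = L + L*(4 + L)
(-d)*C(3) = (-1*134)*(3*(5 + 3)) = -402*8 = -134*24 = -3216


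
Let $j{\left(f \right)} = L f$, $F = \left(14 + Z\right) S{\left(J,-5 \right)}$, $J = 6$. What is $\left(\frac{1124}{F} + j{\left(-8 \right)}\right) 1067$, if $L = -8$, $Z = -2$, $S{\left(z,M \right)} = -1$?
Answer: $- \frac{94963}{3} \approx -31654.0$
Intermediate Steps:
$F = -12$ ($F = \left(14 - 2\right) \left(-1\right) = 12 \left(-1\right) = -12$)
$j{\left(f \right)} = - 8 f$
$\left(\frac{1124}{F} + j{\left(-8 \right)}\right) 1067 = \left(\frac{1124}{-12} - -64\right) 1067 = \left(1124 \left(- \frac{1}{12}\right) + 64\right) 1067 = \left(- \frac{281}{3} + 64\right) 1067 = \left(- \frac{89}{3}\right) 1067 = - \frac{94963}{3}$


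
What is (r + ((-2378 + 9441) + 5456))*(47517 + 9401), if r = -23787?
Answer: -641352024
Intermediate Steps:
(r + ((-2378 + 9441) + 5456))*(47517 + 9401) = (-23787 + ((-2378 + 9441) + 5456))*(47517 + 9401) = (-23787 + (7063 + 5456))*56918 = (-23787 + 12519)*56918 = -11268*56918 = -641352024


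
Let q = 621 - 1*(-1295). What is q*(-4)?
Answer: -7664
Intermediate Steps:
q = 1916 (q = 621 + 1295 = 1916)
q*(-4) = 1916*(-4) = -7664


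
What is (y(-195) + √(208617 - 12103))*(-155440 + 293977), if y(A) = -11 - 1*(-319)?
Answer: 42669396 + 138537*√196514 ≈ 1.0408e+8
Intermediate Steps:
y(A) = 308 (y(A) = -11 + 319 = 308)
(y(-195) + √(208617 - 12103))*(-155440 + 293977) = (308 + √(208617 - 12103))*(-155440 + 293977) = (308 + √196514)*138537 = 42669396 + 138537*√196514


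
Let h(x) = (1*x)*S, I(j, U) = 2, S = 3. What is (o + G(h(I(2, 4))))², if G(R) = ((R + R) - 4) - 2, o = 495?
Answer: 251001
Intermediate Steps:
h(x) = 3*x (h(x) = (1*x)*3 = x*3 = 3*x)
G(R) = -6 + 2*R (G(R) = (2*R - 4) - 2 = (-4 + 2*R) - 2 = -6 + 2*R)
(o + G(h(I(2, 4))))² = (495 + (-6 + 2*(3*2)))² = (495 + (-6 + 2*6))² = (495 + (-6 + 12))² = (495 + 6)² = 501² = 251001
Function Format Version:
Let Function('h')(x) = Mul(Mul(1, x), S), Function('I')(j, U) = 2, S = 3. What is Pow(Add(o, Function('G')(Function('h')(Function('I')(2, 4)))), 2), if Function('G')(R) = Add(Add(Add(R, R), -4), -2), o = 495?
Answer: 251001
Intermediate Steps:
Function('h')(x) = Mul(3, x) (Function('h')(x) = Mul(Mul(1, x), 3) = Mul(x, 3) = Mul(3, x))
Function('G')(R) = Add(-6, Mul(2, R)) (Function('G')(R) = Add(Add(Mul(2, R), -4), -2) = Add(Add(-4, Mul(2, R)), -2) = Add(-6, Mul(2, R)))
Pow(Add(o, Function('G')(Function('h')(Function('I')(2, 4)))), 2) = Pow(Add(495, Add(-6, Mul(2, Mul(3, 2)))), 2) = Pow(Add(495, Add(-6, Mul(2, 6))), 2) = Pow(Add(495, Add(-6, 12)), 2) = Pow(Add(495, 6), 2) = Pow(501, 2) = 251001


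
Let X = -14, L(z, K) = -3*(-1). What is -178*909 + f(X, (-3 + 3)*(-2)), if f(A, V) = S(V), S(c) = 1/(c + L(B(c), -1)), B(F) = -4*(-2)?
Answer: -485405/3 ≈ -1.6180e+5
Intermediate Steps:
B(F) = 8
L(z, K) = 3
S(c) = 1/(3 + c) (S(c) = 1/(c + 3) = 1/(3 + c))
f(A, V) = 1/(3 + V)
-178*909 + f(X, (-3 + 3)*(-2)) = -178*909 + 1/(3 + (-3 + 3)*(-2)) = -161802 + 1/(3 + 0*(-2)) = -161802 + 1/(3 + 0) = -161802 + 1/3 = -161802 + ⅓ = -485405/3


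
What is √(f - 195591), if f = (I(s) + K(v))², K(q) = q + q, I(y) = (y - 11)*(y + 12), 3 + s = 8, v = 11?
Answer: I*√189191 ≈ 434.96*I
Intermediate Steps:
s = 5 (s = -3 + 8 = 5)
I(y) = (-11 + y)*(12 + y)
K(q) = 2*q
f = 6400 (f = ((-132 + 5 + 5²) + 2*11)² = ((-132 + 5 + 25) + 22)² = (-102 + 22)² = (-80)² = 6400)
√(f - 195591) = √(6400 - 195591) = √(-189191) = I*√189191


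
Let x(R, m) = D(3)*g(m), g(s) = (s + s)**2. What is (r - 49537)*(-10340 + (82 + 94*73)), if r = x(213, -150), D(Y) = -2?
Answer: 779507652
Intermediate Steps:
g(s) = 4*s**2 (g(s) = (2*s)**2 = 4*s**2)
x(R, m) = -8*m**2
r = -180000 (r = -8*(-150)**2 = -8*22500 = -180000)
(r - 49537)*(-10340 + (82 + 94*73)) = (-180000 - 49537)*(-10340 + (82 + 94*73)) = -229537*(-10340 + (82 + 6862)) = -229537*(-10340 + 6944) = -229537*(-3396) = 779507652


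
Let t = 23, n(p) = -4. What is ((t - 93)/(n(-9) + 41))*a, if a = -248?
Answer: 17360/37 ≈ 469.19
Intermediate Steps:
((t - 93)/(n(-9) + 41))*a = ((23 - 93)/(-4 + 41))*(-248) = -70/37*(-248) = 17360/37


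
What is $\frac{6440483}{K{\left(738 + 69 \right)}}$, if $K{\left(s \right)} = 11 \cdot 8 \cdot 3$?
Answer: $\frac{6440483}{264} \approx 24396.0$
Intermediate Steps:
$K{\left(s \right)} = 264$ ($K{\left(s \right)} = 88 \cdot 3 = 264$)
$\frac{6440483}{K{\left(738 + 69 \right)}} = \frac{6440483}{264}$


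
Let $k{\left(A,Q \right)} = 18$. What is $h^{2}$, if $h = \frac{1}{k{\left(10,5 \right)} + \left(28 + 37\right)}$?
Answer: $\frac{1}{6889} \approx 0.00014516$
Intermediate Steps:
$h = \frac{1}{83}$ ($h = \frac{1}{18 + \left(28 + 37\right)} = \frac{1}{18 + 65} = \frac{1}{83} \approx 0.012048$)
$h^{2} = \left(\frac{1}{83}\right)^{2} = \frac{1}{6889}$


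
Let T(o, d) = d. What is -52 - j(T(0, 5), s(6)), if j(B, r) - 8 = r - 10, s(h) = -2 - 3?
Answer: -45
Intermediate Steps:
s(h) = -5
j(B, r) = -2 + r (j(B, r) = 8 + (r - 10) = 8 + (-10 + r) = -2 + r)
-52 - j(T(0, 5), s(6)) = -52 - (-2 - 5) = -52 - 1*(-7) = -52 + 7 = -45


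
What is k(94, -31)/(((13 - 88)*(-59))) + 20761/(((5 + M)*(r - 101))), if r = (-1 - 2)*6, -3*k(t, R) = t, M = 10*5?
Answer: -55243501/17376975 ≈ -3.1791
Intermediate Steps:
M = 50
k(t, R) = -t/3
r = -18 (r = -3*6 = -18)
k(94, -31)/(((13 - 88)*(-59))) + 20761/(((5 + M)*(r - 101))) = (-1/3*94)/(((13 - 88)*(-59))) + 20761/(((5 + 50)*(-18 - 101))) = -94/(3*((-75*(-59)))) + 20761/((55*(-119))) = -94/3/4425 + 20761/(-6545) = -94/3*1/4425 + 20761*(-1/6545) = -94/13275 - 20761/6545 = -55243501/17376975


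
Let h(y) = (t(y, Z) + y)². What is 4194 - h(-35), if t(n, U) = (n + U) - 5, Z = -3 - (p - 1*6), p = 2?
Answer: -1282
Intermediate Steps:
Z = 1 (Z = -3 - (2 - 1*6) = -3 - (2 - 6) = -3 - 1*(-4) = -3 + 4 = 1)
t(n, U) = -5 + U + n (t(n, U) = (U + n) - 5 = -5 + U + n)
h(y) = (-4 + 2*y)² (h(y) = ((-5 + 1 + y) + y)² = ((-4 + y) + y)² = (-4 + 2*y)²)
4194 - h(-35) = 4194 - 4*(-2 - 35)² = 4194 - 4*(-37)² = 4194 - 4*1369 = 4194 - 1*5476 = 4194 - 5476 = -1282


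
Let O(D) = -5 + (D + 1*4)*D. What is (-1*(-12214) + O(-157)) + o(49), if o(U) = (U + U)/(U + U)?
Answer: 36231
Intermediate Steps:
o(U) = 1 (o(U) = (2*U)/((2*U)) = (2*U)*(1/(2*U)) = 1)
O(D) = -5 + D*(4 + D) (O(D) = -5 + (D + 4)*D = -5 + (4 + D)*D = -5 + D*(4 + D))
(-1*(-12214) + O(-157)) + o(49) = (-1*(-12214) + (-5 + (-157)² + 4*(-157))) + 1 = (12214 + (-5 + 24649 - 628)) + 1 = (12214 + 24016) + 1 = 36230 + 1 = 36231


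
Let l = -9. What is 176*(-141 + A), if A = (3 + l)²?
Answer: -18480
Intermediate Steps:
A = 36 (A = (3 - 9)² = (-6)² = 36)
176*(-141 + A) = 176*(-141 + 36) = 176*(-105) = -18480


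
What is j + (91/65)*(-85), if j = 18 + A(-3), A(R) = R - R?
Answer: -101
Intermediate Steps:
A(R) = 0
j = 18 (j = 18 + 0 = 18)
j + (91/65)*(-85) = 18 + (91/65)*(-85) = 18 + (91*(1/65))*(-85) = 18 + (7/5)*(-85) = 18 - 119 = -101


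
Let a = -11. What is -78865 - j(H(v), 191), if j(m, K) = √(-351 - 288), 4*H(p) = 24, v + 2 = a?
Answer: -78865 - 3*I*√71 ≈ -78865.0 - 25.278*I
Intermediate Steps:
v = -13 (v = -2 - 11 = -13)
H(p) = 6 (H(p) = (¼)*24 = 6)
j(m, K) = 3*I*√71 (j(m, K) = √(-639) = 3*I*√71)
-78865 - j(H(v), 191) = -78865 - 3*I*√71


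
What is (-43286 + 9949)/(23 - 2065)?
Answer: 33337/2042 ≈ 16.326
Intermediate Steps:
(-43286 + 9949)/(23 - 2065) = -33337/(-2042) = -33337*(-1/2042) = 33337/2042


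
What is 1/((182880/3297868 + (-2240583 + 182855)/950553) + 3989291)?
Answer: 783699580251/3126404029129544225 ≈ 2.5067e-7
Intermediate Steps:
1/((182880/3297868 + (-2240583 + 182855)/950553) + 3989291) = 1/((182880*(1/3297868) - 2057728*1/950553) + 3989291) = 1/((45720/824467 - 2057728/950553) + 3989291) = 1/(-1653069547816/783699580251 + 3989291) = 1/(3126404029129544225/783699580251) = 783699580251/3126404029129544225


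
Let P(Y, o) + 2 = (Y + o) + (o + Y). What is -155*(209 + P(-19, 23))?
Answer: -33325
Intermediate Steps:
P(Y, o) = -2 + 2*Y + 2*o (P(Y, o) = -2 + ((Y + o) + (o + Y)) = -2 + ((Y + o) + (Y + o)) = -2 + (2*Y + 2*o) = -2 + 2*Y + 2*o)
-155*(209 + P(-19, 23)) = -155*(209 + (-2 + 2*(-19) + 2*23)) = -155*(209 + (-2 - 38 + 46)) = -155*(209 + 6) = -155*215 = -33325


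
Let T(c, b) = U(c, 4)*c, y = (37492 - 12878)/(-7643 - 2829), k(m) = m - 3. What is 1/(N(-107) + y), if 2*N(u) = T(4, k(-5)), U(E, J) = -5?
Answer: -5236/64667 ≈ -0.080969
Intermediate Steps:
k(m) = -3 + m
y = -12307/5236 (y = 24614/(-10472) = 24614*(-1/10472) = -12307/5236 ≈ -2.3505)
T(c, b) = -5*c
N(u) = -10 (N(u) = (-5*4)/2 = (½)*(-20) = -10)
1/(N(-107) + y) = 1/(-10 - 12307/5236) = 1/(-64667/5236) = -5236/64667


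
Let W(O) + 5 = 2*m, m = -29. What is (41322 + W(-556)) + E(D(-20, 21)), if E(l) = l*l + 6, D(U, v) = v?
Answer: 41706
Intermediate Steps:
E(l) = 6 + l² (E(l) = l² + 6 = 6 + l²)
W(O) = -63 (W(O) = -5 + 2*(-29) = -5 - 58 = -63)
(41322 + W(-556)) + E(D(-20, 21)) = (41322 - 63) + (6 + 21²) = 41259 + (6 + 441) = 41259 + 447 = 41706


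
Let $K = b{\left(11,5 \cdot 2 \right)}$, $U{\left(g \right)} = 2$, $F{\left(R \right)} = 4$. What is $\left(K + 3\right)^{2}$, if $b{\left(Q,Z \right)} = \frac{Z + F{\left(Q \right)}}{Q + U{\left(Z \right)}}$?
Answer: $\frac{2809}{169} \approx 16.621$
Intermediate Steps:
$b{\left(Q,Z \right)} = \frac{4 + Z}{2 + Q}$ ($b{\left(Q,Z \right)} = \frac{Z + 4}{Q + 2} = \frac{4 + Z}{2 + Q}$)
$K = \frac{14}{13}$ ($K = \frac{4 + 5 \cdot 2}{2 + 11} = \frac{4 + 10}{13} = \frac{1}{13} \cdot 14 = \frac{14}{13} \approx 1.0769$)
$\left(K + 3\right)^{2} = \left(\frac{14}{13} + 3\right)^{2} = \left(\frac{53}{13}\right)^{2} = \frac{2809}{169}$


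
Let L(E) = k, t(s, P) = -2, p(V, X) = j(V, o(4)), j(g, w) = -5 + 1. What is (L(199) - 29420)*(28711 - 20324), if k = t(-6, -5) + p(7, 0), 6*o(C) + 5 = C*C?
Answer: -246795862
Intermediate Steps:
o(C) = -⅚ + C²/6 (o(C) = -⅚ + (C*C)/6 = -⅚ + C²/6)
j(g, w) = -4
p(V, X) = -4
k = -6 (k = -2 - 4 = -6)
L(E) = -6
(L(199) - 29420)*(28711 - 20324) = (-6 - 29420)*(28711 - 20324) = -29426*8387 = -246795862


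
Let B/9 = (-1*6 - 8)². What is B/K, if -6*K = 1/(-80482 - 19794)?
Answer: 1061321184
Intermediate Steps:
K = 1/601656 (K = -1/(6*(-80482 - 19794)) = -⅙/(-100276) = -⅙*(-1/100276) = 1/601656 ≈ 1.6621e-6)
B = 1764 (B = 9*(-1*6 - 8)² = 9*(-6 - 8)² = 9*(-14)² = 9*196 = 1764)
B/K = 1764/(1/601656) = 1764*601656 = 1061321184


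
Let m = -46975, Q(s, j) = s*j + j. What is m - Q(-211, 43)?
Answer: -37945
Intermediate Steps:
Q(s, j) = j + j*s (Q(s, j) = j*s + j = j + j*s)
m - Q(-211, 43) = -46975 - 43*(1 - 211) = -46975 - 43*(-210) = -46975 - 1*(-9030) = -46975 + 9030 = -37945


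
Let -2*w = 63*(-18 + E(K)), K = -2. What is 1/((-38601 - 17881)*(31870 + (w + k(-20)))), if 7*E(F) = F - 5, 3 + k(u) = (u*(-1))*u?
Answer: -1/1811123571 ≈ -5.5214e-10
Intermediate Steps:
k(u) = -3 - u² (k(u) = -3 + (u*(-1))*u = -3 + (-u)*u = -3 - u²)
E(F) = -5/7 + F/7 (E(F) = (F - 5)/7 = (-5 + F)/7 = -5/7 + F/7)
w = 1197/2 (w = -63*(-18 + (-5/7 + (⅐)*(-2)))/2 = -63*(-18 + (-5/7 - 2/7))/2 = -63*(-18 - 1)/2 = -63*(-19)/2 = -½*(-1197) = 1197/2 ≈ 598.50)
1/((-38601 - 17881)*(31870 + (w + k(-20)))) = 1/((-38601 - 17881)*(31870 + (1197/2 + (-3 - 1*(-20)²)))) = 1/(-56482*(31870 + (1197/2 + (-3 - 1*400)))) = 1/(-56482*(31870 + (1197/2 + (-3 - 400)))) = 1/(-56482*(31870 + (1197/2 - 403))) = 1/(-56482*(31870 + 391/2)) = 1/(-56482*64131/2) = 1/(-1811123571) = -1/1811123571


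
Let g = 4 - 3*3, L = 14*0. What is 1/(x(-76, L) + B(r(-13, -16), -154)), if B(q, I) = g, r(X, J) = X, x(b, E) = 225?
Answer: 1/220 ≈ 0.0045455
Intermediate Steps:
L = 0
g = -5 (g = 4 - 9 = -5)
B(q, I) = -5
1/(x(-76, L) + B(r(-13, -16), -154)) = 1/(225 - 5) = 1/220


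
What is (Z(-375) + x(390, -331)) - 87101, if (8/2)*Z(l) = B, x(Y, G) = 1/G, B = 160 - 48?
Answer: -28821164/331 ≈ -87073.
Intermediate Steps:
B = 112
Z(l) = 28 (Z(l) = (¼)*112 = 28)
(Z(-375) + x(390, -331)) - 87101 = (28 + 1/(-331)) - 87101 = (28 - 1/331) - 87101 = 9267/331 - 87101 = -28821164/331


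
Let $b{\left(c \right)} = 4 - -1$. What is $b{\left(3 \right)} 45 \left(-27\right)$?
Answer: $-6075$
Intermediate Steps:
$b{\left(c \right)} = 5$ ($b{\left(c \right)} = 4 + 1 = 5$)
$b{\left(3 \right)} 45 \left(-27\right) = 5 \cdot 45 \left(-27\right) = 225 \left(-27\right) = -6075$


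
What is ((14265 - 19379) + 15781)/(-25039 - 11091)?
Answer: -10667/36130 ≈ -0.29524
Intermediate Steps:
((14265 - 19379) + 15781)/(-25039 - 11091) = (-5114 + 15781)/(-36130) = 10667*(-1/36130) = -10667/36130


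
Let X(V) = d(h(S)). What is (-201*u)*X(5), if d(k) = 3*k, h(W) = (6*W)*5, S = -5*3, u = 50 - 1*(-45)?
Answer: 25778250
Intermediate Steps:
u = 95 (u = 50 + 45 = 95)
S = -15
h(W) = 30*W
X(V) = -1350 (X(V) = 3*(30*(-15)) = 3*(-450) = -1350)
(-201*u)*X(5) = -201*95*(-1350) = -19095*(-1350) = 25778250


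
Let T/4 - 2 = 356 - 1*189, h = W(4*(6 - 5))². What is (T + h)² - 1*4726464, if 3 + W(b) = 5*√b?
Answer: -4200839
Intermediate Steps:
W(b) = -3 + 5*√b
h = 49 (h = (-3 + 5*√(4*(6 - 5)))² = (-3 + 5*√(4*1))² = (-3 + 5*√4)² = (-3 + 5*2)² = (-3 + 10)² = 7² = 49)
T = 676 (T = 8 + 4*(356 - 1*189) = 8 + 4*(356 - 189) = 8 + 4*167 = 8 + 668 = 676)
(T + h)² - 1*4726464 = (676 + 49)² - 1*4726464 = 725² - 4726464 = 525625 - 4726464 = -4200839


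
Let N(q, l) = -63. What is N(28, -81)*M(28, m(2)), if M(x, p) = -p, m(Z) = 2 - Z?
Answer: 0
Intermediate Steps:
N(28, -81)*M(28, m(2)) = -(-63)*(2 - 1*2) = -(-63)*(2 - 2) = -(-63)*0 = -63*0 = 0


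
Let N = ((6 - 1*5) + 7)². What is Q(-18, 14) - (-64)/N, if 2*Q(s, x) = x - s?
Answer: 17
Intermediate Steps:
Q(s, x) = x/2 - s/2 (Q(s, x) = (x - s)/2 = x/2 - s/2)
N = 64 (N = ((6 - 5) + 7)² = (1 + 7)² = 8² = 64)
Q(-18, 14) - (-64)/N = ((½)*14 - ½*(-18)) - (-64)/64 = (7 + 9) - (-64)/64 = 16 - 1*(-1) = 16 + 1 = 17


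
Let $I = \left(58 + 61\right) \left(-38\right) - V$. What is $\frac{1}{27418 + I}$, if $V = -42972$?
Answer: $\frac{1}{65868} \approx 1.5182 \cdot 10^{-5}$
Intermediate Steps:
$I = 38450$ ($I = \left(58 + 61\right) \left(-38\right) - -42972 = 119 \left(-38\right) + 42972 = -4522 + 42972 = 38450$)
$\frac{1}{27418 + I} = \frac{1}{27418 + 38450} = \frac{1}{65868}$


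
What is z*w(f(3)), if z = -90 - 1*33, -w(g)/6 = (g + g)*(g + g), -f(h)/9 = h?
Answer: 2152008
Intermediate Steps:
f(h) = -9*h
w(g) = -24*g² (w(g) = -6*(g + g)*(g + g) = -6*2*g*2*g = -24*g²)
z = -123 (z = -90 - 33 = -123)
z*w(f(3)) = -(-2952)*(-9*3)² = -(-2952)*(-27)² = -(-2952)*729 = -123*(-17496) = 2152008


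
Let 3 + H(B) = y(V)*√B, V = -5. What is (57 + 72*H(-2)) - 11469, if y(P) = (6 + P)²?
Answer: -11628 + 72*I*√2 ≈ -11628.0 + 101.82*I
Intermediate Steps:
H(B) = -3 + √B (H(B) = -3 + (6 - 5)²*√B = -3 + 1²*√B = -3 + 1*√B = -3 + √B)
(57 + 72*H(-2)) - 11469 = (57 + 72*(-3 + √(-2))) - 11469 = (57 + 72*(-3 + I*√2)) - 11469 = (57 + (-216 + 72*I*√2)) - 11469 = (-159 + 72*I*√2) - 11469 = -11628 + 72*I*√2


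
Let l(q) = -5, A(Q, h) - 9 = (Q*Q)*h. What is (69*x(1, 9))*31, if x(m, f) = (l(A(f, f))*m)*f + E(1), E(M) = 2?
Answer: -91977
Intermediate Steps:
A(Q, h) = 9 + h*Q² (A(Q, h) = 9 + (Q*Q)*h = 9 + Q²*h = 9 + h*Q²)
x(m, f) = 2 - 5*f*m (x(m, f) = (-5*m)*f + 2 = -5*f*m + 2 = 2 - 5*f*m)
(69*x(1, 9))*31 = (69*(2 - 5*9*1))*31 = (69*(2 - 45))*31 = (69*(-43))*31 = -2967*31 = -91977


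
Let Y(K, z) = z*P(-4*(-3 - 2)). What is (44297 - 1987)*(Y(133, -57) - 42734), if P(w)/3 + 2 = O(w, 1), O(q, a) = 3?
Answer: -1815310550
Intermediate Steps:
P(w) = 3 (P(w) = -6 + 3*3 = -6 + 9 = 3)
Y(K, z) = 3*z (Y(K, z) = z*3 = 3*z)
(44297 - 1987)*(Y(133, -57) - 42734) = (44297 - 1987)*(3*(-57) - 42734) = 42310*(-171 - 42734) = 42310*(-42905) = -1815310550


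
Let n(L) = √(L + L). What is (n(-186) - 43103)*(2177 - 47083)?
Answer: 1935583318 - 89812*I*√93 ≈ 1.9356e+9 - 8.6612e+5*I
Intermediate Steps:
n(L) = √2*√L (n(L) = √(2*L) = √2*√L)
(n(-186) - 43103)*(2177 - 47083) = (√2*√(-186) - 43103)*(2177 - 47083) = (√2*(I*√186) - 43103)*(-44906) = (2*I*√93 - 43103)*(-44906) = (-43103 + 2*I*√93)*(-44906) = 1935583318 - 89812*I*√93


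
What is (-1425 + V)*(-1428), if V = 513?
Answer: 1302336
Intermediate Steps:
(-1425 + V)*(-1428) = (-1425 + 513)*(-1428) = -912*(-1428) = 1302336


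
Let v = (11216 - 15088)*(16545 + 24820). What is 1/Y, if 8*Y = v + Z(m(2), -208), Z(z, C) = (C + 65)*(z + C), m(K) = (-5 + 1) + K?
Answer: -4/80067625 ≈ -4.9958e-8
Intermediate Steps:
m(K) = -4 + K
Z(z, C) = (65 + C)*(C + z)
v = -160165280 (v = -3872*41365 = -160165280)
Y = -80067625/4 (Y = (-160165280 + ((-208)² + 65*(-208) + 65*(-4 + 2) - 208*(-4 + 2)))/8 = (-160165280 + (43264 - 13520 + 65*(-2) - 208*(-2)))/8 = (-160165280 + (43264 - 13520 - 130 + 416))/8 = (-160165280 + 30030)/8 = (⅛)*(-160135250) = -80067625/4 ≈ -2.0017e+7)
1/Y = 1/(-80067625/4) = -4/80067625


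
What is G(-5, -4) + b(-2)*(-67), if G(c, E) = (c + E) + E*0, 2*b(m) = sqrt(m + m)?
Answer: -9 - 67*I ≈ -9.0 - 67.0*I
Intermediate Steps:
b(m) = sqrt(2)*sqrt(m)/2 (b(m) = sqrt(m + m)/2 = sqrt(2*m)/2 = (sqrt(2)*sqrt(m))/2 = sqrt(2)*sqrt(m)/2)
G(c, E) = E + c (G(c, E) = (E + c) + 0 = E + c)
G(-5, -4) + b(-2)*(-67) = (-4 - 5) + (sqrt(2)*sqrt(-2)/2)*(-67) = -9 + (sqrt(2)*(I*sqrt(2))/2)*(-67) = -9 + I*(-67) = -9 - 67*I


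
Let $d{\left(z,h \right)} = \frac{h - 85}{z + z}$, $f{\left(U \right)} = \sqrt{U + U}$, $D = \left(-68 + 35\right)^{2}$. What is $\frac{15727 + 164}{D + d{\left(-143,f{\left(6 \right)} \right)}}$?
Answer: $\frac{1415890547214}{97056548509} + \frac{9089652 \sqrt{3}}{97056548509} \approx 14.588$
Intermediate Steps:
$D = 1089$ ($D = \left(-33\right)^{2} = 1089$)
$f{\left(U \right)} = \sqrt{2} \sqrt{U}$ ($f{\left(U \right)} = \sqrt{2 U} = \sqrt{2} \sqrt{U}$)
$d{\left(z,h \right)} = \frac{-85 + h}{2 z}$
$\frac{15727 + 164}{D + d{\left(-143,f{\left(6 \right)} \right)}} = \frac{15727 + 164}{1089 + \frac{-85 + \sqrt{2} \sqrt{6}}{2 \left(-143\right)}} = \frac{15891}{1089 + \frac{1}{2} \left(- \frac{1}{143}\right) \left(-85 + 2 \sqrt{3}\right)} = \frac{15891}{1089 + \left(\frac{85}{286} - \frac{\sqrt{3}}{143}\right)} = \frac{15891}{\frac{311539}{286} - \frac{\sqrt{3}}{143}}$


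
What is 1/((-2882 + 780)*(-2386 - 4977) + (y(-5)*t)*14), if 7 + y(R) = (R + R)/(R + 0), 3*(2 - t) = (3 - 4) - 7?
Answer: 3/46430098 ≈ 6.4613e-8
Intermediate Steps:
t = 14/3 (t = 2 - ((3 - 4) - 7)/3 = 2 - (-1 - 7)/3 = 2 - ⅓*(-8) = 2 + 8/3 = 14/3 ≈ 4.6667)
y(R) = -5 (y(R) = -7 + (R + R)/(R + 0) = -7 + (2*R)/R = -7 + 2 = -5)
1/((-2882 + 780)*(-2386 - 4977) + (y(-5)*t)*14) = 1/((-2882 + 780)*(-2386 - 4977) - 5*14/3*14) = 1/(-2102*(-7363) - 70/3*14) = 1/(15477026 - 980/3) = 1/(46430098/3) = 3/46430098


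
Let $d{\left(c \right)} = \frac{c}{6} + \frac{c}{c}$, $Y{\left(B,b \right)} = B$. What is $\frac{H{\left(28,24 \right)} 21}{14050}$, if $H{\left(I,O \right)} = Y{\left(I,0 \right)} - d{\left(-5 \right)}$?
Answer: $\frac{1169}{28100} \approx 0.041601$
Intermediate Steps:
$d{\left(c \right)} = 1 + \frac{c}{6}$ ($d{\left(c \right)} = c \frac{1}{6} + 1 = \frac{c}{6} + 1 = 1 + \frac{c}{6}$)
$H{\left(I,O \right)} = - \frac{1}{6} + I$ ($H{\left(I,O \right)} = I - \left(1 + \frac{1}{6} \left(-5\right)\right) = I - \left(1 - \frac{5}{6}\right) = I - \frac{1}{6} = - \frac{1}{6} + I$)
$\frac{H{\left(28,24 \right)} 21}{14050} = \frac{\left(- \frac{1}{6} + 28\right) 21}{14050} = \frac{167}{6} \cdot 21 \cdot \frac{1}{14050} = \frac{1169}{2} \cdot \frac{1}{14050} = \frac{1169}{28100}$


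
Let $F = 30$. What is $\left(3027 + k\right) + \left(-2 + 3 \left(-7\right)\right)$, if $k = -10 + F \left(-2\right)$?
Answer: $2934$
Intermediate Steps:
$k = -70$ ($k = -10 + 30 \left(-2\right) = -10 - 60 = -70$)
$\left(3027 + k\right) + \left(-2 + 3 \left(-7\right)\right) = \left(3027 - 70\right) + \left(-2 + 3 \left(-7\right)\right) = 2957 - 23 = 2934$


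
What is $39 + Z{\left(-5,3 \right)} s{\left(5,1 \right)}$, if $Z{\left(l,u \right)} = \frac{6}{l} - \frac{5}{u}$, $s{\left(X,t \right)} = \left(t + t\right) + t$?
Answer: $\frac{152}{5} \approx 30.4$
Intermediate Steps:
$s{\left(X,t \right)} = 3 t$ ($s{\left(X,t \right)} = 2 t + t = 3 t$)
$Z{\left(l,u \right)} = - \frac{5}{u} + \frac{6}{l}$
$39 + Z{\left(-5,3 \right)} s{\left(5,1 \right)} = 39 + \left(- \frac{5}{3} + \frac{6}{-5}\right) 3 \cdot 1 = 39 + \left(\left(-5\right) \frac{1}{3} + 6 \left(- \frac{1}{5}\right)\right) 3 = 39 + \left(- \frac{5}{3} - \frac{6}{5}\right) 3 = 39 - \frac{43}{5} = \frac{152}{5}$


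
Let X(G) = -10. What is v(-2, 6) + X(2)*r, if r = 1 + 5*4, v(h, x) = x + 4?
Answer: -200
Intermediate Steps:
v(h, x) = 4 + x
r = 21 (r = 1 + 20 = 21)
v(-2, 6) + X(2)*r = (4 + 6) - 10*21 = 10 - 210 = -200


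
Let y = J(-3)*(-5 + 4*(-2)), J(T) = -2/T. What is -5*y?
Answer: 130/3 ≈ 43.333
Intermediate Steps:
y = -26/3 (y = (-2/(-3))*(-5 + 4*(-2)) = (-2*(-1/3))*(-5 - 8) = (2/3)*(-13) = -26/3 ≈ -8.6667)
-5*y = -5*(-26/3) = 130/3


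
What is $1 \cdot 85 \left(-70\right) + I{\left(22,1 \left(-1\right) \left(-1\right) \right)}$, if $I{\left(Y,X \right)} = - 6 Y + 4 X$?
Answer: $-6078$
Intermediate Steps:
$1 \cdot 85 \left(-70\right) + I{\left(22,1 \left(-1\right) \left(-1\right) \right)} = 1 \cdot 85 \left(-70\right) + \left(\left(-6\right) 22 + 4 \cdot 1 \left(-1\right) \left(-1\right)\right) = 85 \left(-70\right) - \left(132 - 4 \left(\left(-1\right) \left(-1\right)\right)\right) = -5950 + \left(-132 + 4 \cdot 1\right) = -5950 + \left(-132 + 4\right) = -5950 - 128 = -6078$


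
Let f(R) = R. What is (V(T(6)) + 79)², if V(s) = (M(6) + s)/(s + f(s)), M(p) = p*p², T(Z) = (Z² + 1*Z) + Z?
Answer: 106929/16 ≈ 6683.1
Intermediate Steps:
T(Z) = Z² + 2*Z (T(Z) = (Z² + Z) + Z = (Z + Z²) + Z = Z² + 2*Z)
M(p) = p³
V(s) = (216 + s)/(2*s) (V(s) = (6³ + s)/(s + s) = (216 + s)/((2*s)) = (216 + s)*(1/(2*s)) = (216 + s)/(2*s))
(V(T(6)) + 79)² = ((216 + 6*(2 + 6))/(2*((6*(2 + 6)))) + 79)² = ((216 + 6*8)/(2*((6*8))) + 79)² = ((½)*(216 + 48)/48 + 79)² = ((½)*(1/48)*264 + 79)² = (11/4 + 79)² = (327/4)² = 106929/16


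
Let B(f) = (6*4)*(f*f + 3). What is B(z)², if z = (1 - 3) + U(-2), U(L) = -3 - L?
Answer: 82944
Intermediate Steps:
z = -3 (z = (1 - 3) + (-3 - 1*(-2)) = -2 + (-3 + 2) = -2 - 1 = -3)
B(f) = 72 + 24*f² (B(f) = 24*(f² + 3) = 24*(3 + f²) = 72 + 24*f²)
B(z)² = (72 + 24*(-3)²)² = (72 + 24*9)² = (72 + 216)² = 288² = 82944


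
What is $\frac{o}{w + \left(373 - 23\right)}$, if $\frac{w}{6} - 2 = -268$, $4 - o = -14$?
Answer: $- \frac{9}{623} \approx -0.014446$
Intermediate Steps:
$o = 18$ ($o = 4 - -14 = 4 + 14 = 18$)
$w = -1596$ ($w = 12 + 6 \left(-268\right) = 12 - 1608 = -1596$)
$\frac{o}{w + \left(373 - 23\right)} = \frac{1}{-1596 + \left(373 - 23\right)} 18 = \frac{1}{-1596 + 350} \cdot 18 = \frac{1}{-1246} \cdot 18 = \left(- \frac{1}{1246}\right) 18 = - \frac{9}{623}$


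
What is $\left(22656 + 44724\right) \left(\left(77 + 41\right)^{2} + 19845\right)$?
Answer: $2275355220$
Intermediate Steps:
$\left(22656 + 44724\right) \left(\left(77 + 41\right)^{2} + 19845\right) = 67380 \left(118^{2} + 19845\right) = 67380 \left(13924 + 19845\right) = 67380 \cdot 33769 = 2275355220$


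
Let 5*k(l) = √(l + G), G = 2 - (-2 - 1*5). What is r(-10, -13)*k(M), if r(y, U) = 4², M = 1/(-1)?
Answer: 32*√2/5 ≈ 9.0510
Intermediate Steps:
M = -1
G = 9 (G = 2 - (-2 - 5) = 2 - 1*(-7) = 2 + 7 = 9)
r(y, U) = 16
k(l) = √(9 + l)/5 (k(l) = √(l + 9)/5 = √(9 + l)/5)
r(-10, -13)*k(M) = 16*(√(9 - 1)/5) = 16*(√8/5) = 16*((2*√2)/5) = 16*(2*√2/5) = 32*√2/5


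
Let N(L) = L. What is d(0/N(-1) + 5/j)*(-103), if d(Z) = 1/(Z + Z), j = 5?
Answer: -103/2 ≈ -51.500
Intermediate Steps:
d(Z) = 1/(2*Z)
d(0/N(-1) + 5/j)*(-103) = (1/(2*(0/(-1) + 5/5)))*(-103) = (1/(2*(0*(-1) + 5*(⅕))))*(-103) = (1/(2*(0 + 1)))*(-103) = ((½)/1)*(-103) = ((½)*1)*(-103) = (½)*(-103) = -103/2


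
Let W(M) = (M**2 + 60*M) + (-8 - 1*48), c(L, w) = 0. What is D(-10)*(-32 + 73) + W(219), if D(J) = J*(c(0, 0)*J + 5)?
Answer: 58995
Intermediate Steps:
D(J) = 5*J (D(J) = J*(0*J + 5) = J*(0 + 5) = J*5 = 5*J)
W(M) = -56 + M**2 + 60*M (W(M) = (M**2 + 60*M) + (-8 - 48) = (M**2 + 60*M) - 56 = -56 + M**2 + 60*M)
D(-10)*(-32 + 73) + W(219) = (5*(-10))*(-32 + 73) + (-56 + 219**2 + 60*219) = -50*41 + (-56 + 47961 + 13140) = -2050 + 61045 = 58995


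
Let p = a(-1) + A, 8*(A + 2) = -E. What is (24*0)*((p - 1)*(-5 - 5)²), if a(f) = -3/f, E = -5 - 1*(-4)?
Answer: 0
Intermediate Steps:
E = -1 (E = -5 + 4 = -1)
A = -15/8 (A = -2 + (-1*(-1))/8 = -2 + (⅛)*1 = -2 + ⅛ = -15/8 ≈ -1.8750)
p = 9/8 (p = -3/(-1) - 15/8 = -3*(-1) - 15/8 = 3 - 15/8 = 9/8 ≈ 1.1250)
(24*0)*((p - 1)*(-5 - 5)²) = (24*0)*((9/8 - 1)*(-5 - 5)²) = 0*((⅛)*(-10)²) = 0*((⅛)*100) = 0*(25/2) = 0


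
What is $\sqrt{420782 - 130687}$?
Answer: $\sqrt{290095} \approx 538.6$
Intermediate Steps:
$\sqrt{420782 - 130687} = \sqrt{290095}$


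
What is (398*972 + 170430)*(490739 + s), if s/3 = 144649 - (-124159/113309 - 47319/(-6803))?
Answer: 56745443725027083120/110120161 ≈ 5.1530e+11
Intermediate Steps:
s = 47784377641941/110120161 (s = 3*(144649 - (-124159/113309 - 47319/(-6803))) = 3*(144649 - (-124159*1/113309 - 47319*(-1/6803))) = 3*(144649 - (-17737/16187 + 47319/6803)) = 3*(144649 - 1*645287842/110120161) = 3*(144649 - 645287842/110120161) = 3*(15928125880647/110120161) = 47784377641941/110120161 ≈ 4.3393e+5)
(398*972 + 170430)*(490739 + s) = (398*972 + 170430)*(490739 + 47784377641941/110120161) = (386856 + 170430)*(101824635330920/110120161) = 557286*(101824635330920/110120161) = 56745443725027083120/110120161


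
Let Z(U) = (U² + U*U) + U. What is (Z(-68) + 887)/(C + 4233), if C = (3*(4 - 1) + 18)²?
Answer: 10067/4962 ≈ 2.0288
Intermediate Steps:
Z(U) = U + 2*U² (Z(U) = (U² + U²) + U = 2*U² + U = U + 2*U²)
C = 729 (C = (3*3 + 18)² = (9 + 18)² = 27² = 729)
(Z(-68) + 887)/(C + 4233) = (-68*(1 + 2*(-68)) + 887)/(729 + 4233) = (-68*(1 - 136) + 887)/4962 = (-68*(-135) + 887)*(1/4962) = (9180 + 887)*(1/4962) = 10067*(1/4962) = 10067/4962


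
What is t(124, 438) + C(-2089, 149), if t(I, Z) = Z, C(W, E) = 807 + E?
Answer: 1394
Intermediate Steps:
t(124, 438) + C(-2089, 149) = 438 + (807 + 149) = 438 + 956 = 1394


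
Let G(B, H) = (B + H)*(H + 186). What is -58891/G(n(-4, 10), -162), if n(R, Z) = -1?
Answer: 58891/3912 ≈ 15.054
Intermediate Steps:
G(B, H) = (186 + H)*(B + H) (G(B, H) = (B + H)*(186 + H) = (186 + H)*(B + H))
-58891/G(n(-4, 10), -162) = -58891/((-162)² + 186*(-1) + 186*(-162) - 1*(-162)) = -58891/(26244 - 186 - 30132 + 162) = -58891/(-3912) = -58891*(-1/3912) = 58891/3912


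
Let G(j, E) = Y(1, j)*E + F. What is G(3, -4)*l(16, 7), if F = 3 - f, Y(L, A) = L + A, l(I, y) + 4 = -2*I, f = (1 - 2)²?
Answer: 504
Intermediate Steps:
f = 1 (f = (-1)² = 1)
l(I, y) = -4 - 2*I
Y(L, A) = A + L
F = 2 (F = 3 - 1*1 = 3 - 1 = 2)
G(j, E) = 2 + E*(1 + j) (G(j, E) = (j + 1)*E + 2 = (1 + j)*E + 2 = E*(1 + j) + 2 = 2 + E*(1 + j))
G(3, -4)*l(16, 7) = (2 - 4*(1 + 3))*(-4 - 2*16) = (2 - 4*4)*(-4 - 32) = (2 - 16)*(-36) = -14*(-36) = 504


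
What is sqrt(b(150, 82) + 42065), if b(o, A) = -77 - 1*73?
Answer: sqrt(41915) ≈ 204.73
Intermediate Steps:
b(o, A) = -150 (b(o, A) = -77 - 73 = -150)
sqrt(b(150, 82) + 42065) = sqrt(-150 + 42065) = sqrt(41915)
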